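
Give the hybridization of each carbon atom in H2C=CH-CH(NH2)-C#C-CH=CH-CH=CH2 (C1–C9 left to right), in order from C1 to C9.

C1 sp2, C2 sp2, C3 sp3, C4 sp, C5 sp, C6 sp2, C7 sp2, C8 sp2, C9 sp2

C1 is sp2: 3 σ bonds, plus one π bond, 3 electron-density regions.
C2 has 3 σ bonds, plus one π bond: steric number 3 → sp2.
C3: 4 σ bonds — 4 electron domains, sp3.
C4 (2 σ bonds, plus two π bonds) has steric number 2: sp.
C5 (2 σ bonds, plus two π bonds) has steric number 2: sp.
C6 (3 σ bonds, plus one π bond) has steric number 3: sp2.
C7 has 3 σ bonds, plus one π bond: steric number 3 → sp2.
C8 (3 σ bonds, plus one π bond) has steric number 3: sp2.
C9 is sp2: 3 σ bonds, plus one π bond, 3 electron-density regions.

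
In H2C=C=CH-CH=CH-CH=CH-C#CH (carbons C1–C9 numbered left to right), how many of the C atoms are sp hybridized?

C1: sp2
C2: sp ✓
C3: sp2
C4: sp2
C5: sp2
C6: sp2
C7: sp2
C8: sp ✓
C9: sp ✓
C2, C8, C9 → 3 sp carbons.

3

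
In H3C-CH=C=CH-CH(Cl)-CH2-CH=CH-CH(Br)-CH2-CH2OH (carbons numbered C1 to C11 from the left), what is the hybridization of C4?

C4 is sp2: 3 σ bonds, plus one π bond, 3 electron-density regions.

sp²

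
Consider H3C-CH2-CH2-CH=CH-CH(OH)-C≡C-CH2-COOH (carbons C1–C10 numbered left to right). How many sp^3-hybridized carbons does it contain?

5

C1: sp3 ✓
C2: sp3 ✓
C3: sp3 ✓
C4: sp2
C5: sp2
C6: sp3 ✓
C7: sp
C8: sp
C9: sp3 ✓
C10: sp2
C1, C2, C3, C6, C9 → 5 sp3 carbons.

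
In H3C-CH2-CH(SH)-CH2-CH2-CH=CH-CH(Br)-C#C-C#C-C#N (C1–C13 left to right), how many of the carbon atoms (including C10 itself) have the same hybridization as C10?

C10 is sp (two π bonds).
C1: sp3
C2: sp3
C3: sp3
C4: sp3
C5: sp3
C6: sp2
C7: sp2
C8: sp3
C9: sp ✓
C10: sp ✓
C11: sp ✓
C12: sp ✓
C13: sp ✓
5 carbons are sp.

5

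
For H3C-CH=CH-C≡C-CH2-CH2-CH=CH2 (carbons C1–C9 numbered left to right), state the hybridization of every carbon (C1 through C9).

C1 carries 4 σ bonds, giving a steric number of 4, so it is sp3.
C2: 3 σ bonds, plus one π bond — 3 electron domains, sp2.
C3 (3 σ bonds, plus one π bond) has steric number 3: sp2.
C4 — 2 σ bonds, plus two π bonds. Steric number 2, so sp.
C5 — 2 σ bonds, plus two π bonds. Steric number 2, so sp.
C6 is sp3: 4 σ bonds, 4 electron-density regions.
C7: 4 σ bonds; 4 regions of electron density → sp3.
C8 — 3 σ bonds, plus one π bond. Steric number 3, so sp2.
C9 — 3 σ bonds, plus one π bond. Steric number 3, so sp2.

C1 sp3, C2 sp2, C3 sp2, C4 sp, C5 sp, C6 sp3, C7 sp3, C8 sp2, C9 sp2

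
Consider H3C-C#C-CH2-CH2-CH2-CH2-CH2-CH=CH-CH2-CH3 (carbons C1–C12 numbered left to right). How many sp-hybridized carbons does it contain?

C1: sp3
C2: sp ✓
C3: sp ✓
C4: sp3
C5: sp3
C6: sp3
C7: sp3
C8: sp3
C9: sp2
C10: sp2
C11: sp3
C12: sp3
C2, C3 → 2 sp carbons.

2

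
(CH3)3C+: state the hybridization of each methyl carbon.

sp³

Each methyl carbon (4 σ bonds) has steric number 4: sp3.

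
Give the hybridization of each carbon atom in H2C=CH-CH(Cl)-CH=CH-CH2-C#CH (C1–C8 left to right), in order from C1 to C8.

C1 sp2, C2 sp2, C3 sp3, C4 sp2, C5 sp2, C6 sp3, C7 sp, C8 sp

C1: 3 σ bonds, plus one π bond — 3 electron domains, sp2.
C2 carries 3 σ bonds, plus one π bond, giving a steric number of 3, so it is sp2.
C3 is sp3: 4 σ bonds, 4 electron-density regions.
C4 carries 3 σ bonds, plus one π bond, giving a steric number of 3, so it is sp2.
C5: 3 σ bonds, plus one π bond — 3 electron domains, sp2.
C6: 4 σ bonds — 4 electron domains, sp3.
C7 — 2 σ bonds, plus two π bonds. Steric number 2, so sp.
C8: 2 σ bonds, plus two π bonds — 2 electron domains, sp.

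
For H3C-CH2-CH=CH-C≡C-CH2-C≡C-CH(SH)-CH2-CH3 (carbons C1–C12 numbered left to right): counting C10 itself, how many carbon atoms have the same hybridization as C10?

6

C10 is sp3 (only σ bonds).
C1: sp3 ✓
C2: sp3 ✓
C3: sp2
C4: sp2
C5: sp
C6: sp
C7: sp3 ✓
C8: sp
C9: sp
C10: sp3 ✓
C11: sp3 ✓
C12: sp3 ✓
6 carbons are sp3.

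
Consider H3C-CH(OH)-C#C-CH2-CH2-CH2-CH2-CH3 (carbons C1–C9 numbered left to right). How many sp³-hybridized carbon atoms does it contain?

C1: sp3 ✓
C2: sp3 ✓
C3: sp
C4: sp
C5: sp3 ✓
C6: sp3 ✓
C7: sp3 ✓
C8: sp3 ✓
C9: sp3 ✓
C1, C2, C5, C6, C7, C8, C9 → 7 sp3 carbons.

7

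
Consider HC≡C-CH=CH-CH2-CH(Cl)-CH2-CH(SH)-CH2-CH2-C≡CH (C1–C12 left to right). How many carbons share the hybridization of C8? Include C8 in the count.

C8 is sp3 (only σ bonds).
C1: sp
C2: sp
C3: sp2
C4: sp2
C5: sp3 ✓
C6: sp3 ✓
C7: sp3 ✓
C8: sp3 ✓
C9: sp3 ✓
C10: sp3 ✓
C11: sp
C12: sp
6 carbons are sp3.

6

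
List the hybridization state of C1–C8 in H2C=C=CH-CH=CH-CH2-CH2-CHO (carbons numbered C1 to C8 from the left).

C1 sp2, C2 sp, C3 sp2, C4 sp2, C5 sp2, C6 sp3, C7 sp3, C8 sp2

C1 — 3 σ bonds, plus one π bond. Steric number 3, so sp2.
C2 is sp: 2 σ bonds, plus two π bonds, 2 electron-density regions.
C3 — 3 σ bonds, plus one π bond. Steric number 3, so sp2.
C4 (3 σ bonds, plus one π bond) has steric number 3: sp2.
C5 carries 3 σ bonds, plus one π bond, giving a steric number of 3, so it is sp2.
C6 — 4 σ bonds. Steric number 4, so sp3.
C7 carries 4 σ bonds, giving a steric number of 4, so it is sp3.
C8 carries 3 σ bonds, plus one π bond, giving a steric number of 3, so it is sp2.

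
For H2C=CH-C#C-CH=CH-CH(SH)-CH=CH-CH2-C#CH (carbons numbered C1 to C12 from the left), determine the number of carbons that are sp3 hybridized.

2

C1: sp2
C2: sp2
C3: sp
C4: sp
C5: sp2
C6: sp2
C7: sp3 ✓
C8: sp2
C9: sp2
C10: sp3 ✓
C11: sp
C12: sp
C7, C10 → 2 sp3 carbons.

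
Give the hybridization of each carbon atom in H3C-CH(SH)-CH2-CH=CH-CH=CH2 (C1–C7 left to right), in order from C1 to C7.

C1 sp3, C2 sp3, C3 sp3, C4 sp2, C5 sp2, C6 sp2, C7 sp2

C1 carries 4 σ bonds, giving a steric number of 4, so it is sp3.
C2 (4 σ bonds) has steric number 4: sp3.
C3 (4 σ bonds) has steric number 4: sp3.
C4 has 3 σ bonds, plus one π bond: steric number 3 → sp2.
C5 has 3 σ bonds, plus one π bond: steric number 3 → sp2.
C6 has 3 σ bonds, plus one π bond: steric number 3 → sp2.
C7 is sp2: 3 σ bonds, plus one π bond, 3 electron-density regions.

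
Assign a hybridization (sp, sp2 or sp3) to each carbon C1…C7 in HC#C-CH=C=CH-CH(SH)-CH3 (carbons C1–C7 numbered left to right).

C1: 2 σ bonds, plus two π bonds — 2 electron domains, sp.
C2 is sp: 2 σ bonds, plus two π bonds, 2 electron-density regions.
C3 is sp2: 3 σ bonds, plus one π bond, 3 electron-density regions.
C4 (2 σ bonds, plus two π bonds) has steric number 2: sp.
C5 carries 3 σ bonds, plus one π bond, giving a steric number of 3, so it is sp2.
C6: 4 σ bonds; 4 regions of electron density → sp3.
C7 — 4 σ bonds. Steric number 4, so sp3.

C1 sp, C2 sp, C3 sp2, C4 sp, C5 sp2, C6 sp3, C7 sp3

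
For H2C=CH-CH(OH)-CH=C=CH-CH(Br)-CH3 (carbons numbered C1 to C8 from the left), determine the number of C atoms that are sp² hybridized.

4

C1: sp2 ✓
C2: sp2 ✓
C3: sp3
C4: sp2 ✓
C5: sp
C6: sp2 ✓
C7: sp3
C8: sp3
C1, C2, C4, C6 → 4 sp2 carbons.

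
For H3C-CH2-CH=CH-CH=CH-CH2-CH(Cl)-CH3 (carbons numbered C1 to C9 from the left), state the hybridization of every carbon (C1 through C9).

C1 sp3, C2 sp3, C3 sp2, C4 sp2, C5 sp2, C6 sp2, C7 sp3, C8 sp3, C9 sp3

C1 — 4 σ bonds. Steric number 4, so sp3.
C2 is sp3: 4 σ bonds, 4 electron-density regions.
C3 — 3 σ bonds, plus one π bond. Steric number 3, so sp2.
C4: 3 σ bonds, plus one π bond; 3 regions of electron density → sp2.
C5 — 3 σ bonds, plus one π bond. Steric number 3, so sp2.
C6 has 3 σ bonds, plus one π bond: steric number 3 → sp2.
C7 (4 σ bonds) has steric number 4: sp3.
C8 is sp3: 4 σ bonds, 4 electron-density regions.
C9: 4 σ bonds; 4 regions of electron density → sp3.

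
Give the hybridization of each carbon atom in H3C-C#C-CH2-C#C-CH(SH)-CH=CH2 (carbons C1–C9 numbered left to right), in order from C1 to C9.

C1 sp3, C2 sp, C3 sp, C4 sp3, C5 sp, C6 sp, C7 sp3, C8 sp2, C9 sp2

C1 — 4 σ bonds. Steric number 4, so sp3.
C2 carries 2 σ bonds, plus two π bonds, giving a steric number of 2, so it is sp.
C3 (2 σ bonds, plus two π bonds) has steric number 2: sp.
C4 carries 4 σ bonds, giving a steric number of 4, so it is sp3.
C5 is sp: 2 σ bonds, plus two π bonds, 2 electron-density regions.
C6 — 2 σ bonds, plus two π bonds. Steric number 2, so sp.
C7 has 4 σ bonds: steric number 4 → sp3.
C8: 3 σ bonds, plus one π bond; 3 regions of electron density → sp2.
C9 (3 σ bonds, plus one π bond) has steric number 3: sp2.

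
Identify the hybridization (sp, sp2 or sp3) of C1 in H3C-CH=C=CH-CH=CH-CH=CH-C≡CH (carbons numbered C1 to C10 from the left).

C1 carries 4 σ bonds, giving a steric number of 4, so it is sp3.

sp^3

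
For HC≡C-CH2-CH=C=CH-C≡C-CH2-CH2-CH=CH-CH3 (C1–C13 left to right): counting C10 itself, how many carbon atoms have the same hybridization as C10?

4

C10 is sp3 (only σ bonds).
C1: sp
C2: sp
C3: sp3 ✓
C4: sp2
C5: sp
C6: sp2
C7: sp
C8: sp
C9: sp3 ✓
C10: sp3 ✓
C11: sp2
C12: sp2
C13: sp3 ✓
4 carbons are sp3.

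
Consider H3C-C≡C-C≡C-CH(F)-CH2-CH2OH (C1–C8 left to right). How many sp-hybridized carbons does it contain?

4

C1: sp3
C2: sp ✓
C3: sp ✓
C4: sp ✓
C5: sp ✓
C6: sp3
C7: sp3
C8: sp3
C2, C3, C4, C5 → 4 sp carbons.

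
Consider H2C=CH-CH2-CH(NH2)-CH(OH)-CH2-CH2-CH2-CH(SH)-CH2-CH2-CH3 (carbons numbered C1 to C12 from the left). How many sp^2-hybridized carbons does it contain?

C1: sp2 ✓
C2: sp2 ✓
C3: sp3
C4: sp3
C5: sp3
C6: sp3
C7: sp3
C8: sp3
C9: sp3
C10: sp3
C11: sp3
C12: sp3
C1, C2 → 2 sp2 carbons.

2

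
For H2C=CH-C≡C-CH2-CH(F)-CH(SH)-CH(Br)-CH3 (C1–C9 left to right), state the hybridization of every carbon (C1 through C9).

C1: 3 σ bonds, plus one π bond; 3 regions of electron density → sp2.
C2 — 3 σ bonds, plus one π bond. Steric number 3, so sp2.
C3: 2 σ bonds, plus two π bonds; 2 regions of electron density → sp.
C4 has 2 σ bonds, plus two π bonds: steric number 2 → sp.
C5: 4 σ bonds — 4 electron domains, sp3.
C6 carries 4 σ bonds, giving a steric number of 4, so it is sp3.
C7 (4 σ bonds) has steric number 4: sp3.
C8 carries 4 σ bonds, giving a steric number of 4, so it is sp3.
C9 (4 σ bonds) has steric number 4: sp3.

C1 sp2, C2 sp2, C3 sp, C4 sp, C5 sp3, C6 sp3, C7 sp3, C8 sp3, C9 sp3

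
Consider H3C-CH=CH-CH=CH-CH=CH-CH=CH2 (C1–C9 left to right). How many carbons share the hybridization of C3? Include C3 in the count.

C3 is sp2 (one π bond).
C1: sp3
C2: sp2 ✓
C3: sp2 ✓
C4: sp2 ✓
C5: sp2 ✓
C6: sp2 ✓
C7: sp2 ✓
C8: sp2 ✓
C9: sp2 ✓
8 carbons are sp2.

8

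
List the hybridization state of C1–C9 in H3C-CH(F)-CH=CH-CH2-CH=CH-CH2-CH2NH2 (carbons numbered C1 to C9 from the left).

C1 is sp3: 4 σ bonds, 4 electron-density regions.
C2 is sp3: 4 σ bonds, 4 electron-density regions.
C3 — 3 σ bonds, plus one π bond. Steric number 3, so sp2.
C4 carries 3 σ bonds, plus one π bond, giving a steric number of 3, so it is sp2.
C5 — 4 σ bonds. Steric number 4, so sp3.
C6 — 3 σ bonds, plus one π bond. Steric number 3, so sp2.
C7 (3 σ bonds, plus one π bond) has steric number 3: sp2.
C8 has 4 σ bonds: steric number 4 → sp3.
C9: 4 σ bonds; 4 regions of electron density → sp3.

C1 sp3, C2 sp3, C3 sp2, C4 sp2, C5 sp3, C6 sp2, C7 sp2, C8 sp3, C9 sp3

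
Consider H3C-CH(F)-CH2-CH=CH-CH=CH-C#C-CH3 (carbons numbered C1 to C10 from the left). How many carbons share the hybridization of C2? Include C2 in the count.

C2 is sp3 (only σ bonds).
C1: sp3 ✓
C2: sp3 ✓
C3: sp3 ✓
C4: sp2
C5: sp2
C6: sp2
C7: sp2
C8: sp
C9: sp
C10: sp3 ✓
4 carbons are sp3.

4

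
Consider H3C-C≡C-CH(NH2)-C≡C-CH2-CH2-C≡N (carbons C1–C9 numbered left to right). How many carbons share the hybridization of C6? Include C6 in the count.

5

C6 is sp (two π bonds).
C1: sp3
C2: sp ✓
C3: sp ✓
C4: sp3
C5: sp ✓
C6: sp ✓
C7: sp3
C8: sp3
C9: sp ✓
5 carbons are sp.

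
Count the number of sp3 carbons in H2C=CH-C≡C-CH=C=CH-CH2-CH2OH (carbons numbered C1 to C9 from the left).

2

C1: sp2
C2: sp2
C3: sp
C4: sp
C5: sp2
C6: sp
C7: sp2
C8: sp3 ✓
C9: sp3 ✓
C8, C9 → 2 sp3 carbons.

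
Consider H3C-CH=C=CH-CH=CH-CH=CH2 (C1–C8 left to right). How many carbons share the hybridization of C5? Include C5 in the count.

C5 is sp2 (one π bond).
C1: sp3
C2: sp2 ✓
C3: sp
C4: sp2 ✓
C5: sp2 ✓
C6: sp2 ✓
C7: sp2 ✓
C8: sp2 ✓
6 carbons are sp2.

6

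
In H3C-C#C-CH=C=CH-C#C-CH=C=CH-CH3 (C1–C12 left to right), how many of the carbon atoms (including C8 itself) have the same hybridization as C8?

C8 is sp (two π bonds).
C1: sp3
C2: sp ✓
C3: sp ✓
C4: sp2
C5: sp ✓
C6: sp2
C7: sp ✓
C8: sp ✓
C9: sp2
C10: sp ✓
C11: sp2
C12: sp3
6 carbons are sp.

6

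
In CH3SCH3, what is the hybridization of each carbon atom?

Each carbon atom (4 σ bonds) has steric number 4: sp3.

sp^3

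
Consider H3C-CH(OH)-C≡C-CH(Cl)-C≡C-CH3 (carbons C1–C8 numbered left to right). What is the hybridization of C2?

sp³

C2 carries 4 σ bonds, giving a steric number of 4, so it is sp3.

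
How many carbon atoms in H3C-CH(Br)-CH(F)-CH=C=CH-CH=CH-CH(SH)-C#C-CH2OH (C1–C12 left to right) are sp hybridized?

C1: sp3
C2: sp3
C3: sp3
C4: sp2
C5: sp ✓
C6: sp2
C7: sp2
C8: sp2
C9: sp3
C10: sp ✓
C11: sp ✓
C12: sp3
C5, C10, C11 → 3 sp carbons.

3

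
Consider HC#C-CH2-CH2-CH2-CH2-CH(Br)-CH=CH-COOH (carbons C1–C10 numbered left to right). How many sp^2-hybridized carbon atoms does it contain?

3

C1: sp
C2: sp
C3: sp3
C4: sp3
C5: sp3
C6: sp3
C7: sp3
C8: sp2 ✓
C9: sp2 ✓
C10: sp2 ✓
C8, C9, C10 → 3 sp2 carbons.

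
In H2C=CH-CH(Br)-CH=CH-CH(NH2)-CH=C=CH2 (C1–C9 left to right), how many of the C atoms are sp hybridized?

C1: sp2
C2: sp2
C3: sp3
C4: sp2
C5: sp2
C6: sp3
C7: sp2
C8: sp ✓
C9: sp2
C8 → 1 sp carbon.

1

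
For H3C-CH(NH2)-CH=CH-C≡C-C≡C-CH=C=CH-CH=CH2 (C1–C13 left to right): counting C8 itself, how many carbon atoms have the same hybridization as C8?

C8 is sp (two π bonds).
C1: sp3
C2: sp3
C3: sp2
C4: sp2
C5: sp ✓
C6: sp ✓
C7: sp ✓
C8: sp ✓
C9: sp2
C10: sp ✓
C11: sp2
C12: sp2
C13: sp2
5 carbons are sp.

5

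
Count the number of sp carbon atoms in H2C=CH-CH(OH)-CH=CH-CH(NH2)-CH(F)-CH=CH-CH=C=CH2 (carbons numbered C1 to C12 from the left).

C1: sp2
C2: sp2
C3: sp3
C4: sp2
C5: sp2
C6: sp3
C7: sp3
C8: sp2
C9: sp2
C10: sp2
C11: sp ✓
C12: sp2
C11 → 1 sp carbon.

1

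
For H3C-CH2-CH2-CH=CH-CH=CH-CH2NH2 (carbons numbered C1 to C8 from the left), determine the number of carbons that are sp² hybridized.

C1: sp3
C2: sp3
C3: sp3
C4: sp2 ✓
C5: sp2 ✓
C6: sp2 ✓
C7: sp2 ✓
C8: sp3
C4, C5, C6, C7 → 4 sp2 carbons.

4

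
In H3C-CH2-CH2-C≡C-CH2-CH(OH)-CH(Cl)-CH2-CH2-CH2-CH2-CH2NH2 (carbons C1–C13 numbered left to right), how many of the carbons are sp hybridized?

C1: sp3
C2: sp3
C3: sp3
C4: sp ✓
C5: sp ✓
C6: sp3
C7: sp3
C8: sp3
C9: sp3
C10: sp3
C11: sp3
C12: sp3
C13: sp3
C4, C5 → 2 sp carbons.

2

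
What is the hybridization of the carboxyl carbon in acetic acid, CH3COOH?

sp²

The carboxyl carbon has 3 σ bonds, plus one π bond: steric number 3 → sp2.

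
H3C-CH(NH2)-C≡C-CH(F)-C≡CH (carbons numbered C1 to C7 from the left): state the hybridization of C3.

sp

C3: 2 σ bonds, plus two π bonds; 2 regions of electron density → sp.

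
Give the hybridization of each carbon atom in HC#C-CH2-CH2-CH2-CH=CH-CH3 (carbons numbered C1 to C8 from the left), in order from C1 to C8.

C1 sp, C2 sp, C3 sp3, C4 sp3, C5 sp3, C6 sp2, C7 sp2, C8 sp3

C1: 2 σ bonds, plus two π bonds; 2 regions of electron density → sp.
C2 — 2 σ bonds, plus two π bonds. Steric number 2, so sp.
C3 — 4 σ bonds. Steric number 4, so sp3.
C4: 4 σ bonds; 4 regions of electron density → sp3.
C5 (4 σ bonds) has steric number 4: sp3.
C6 — 3 σ bonds, plus one π bond. Steric number 3, so sp2.
C7 is sp2: 3 σ bonds, plus one π bond, 3 electron-density regions.
C8 — 4 σ bonds. Steric number 4, so sp3.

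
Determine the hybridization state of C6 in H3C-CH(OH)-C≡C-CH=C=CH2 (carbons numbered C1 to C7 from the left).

sp

C6 is sp: 2 σ bonds, plus two π bonds, 2 electron-density regions.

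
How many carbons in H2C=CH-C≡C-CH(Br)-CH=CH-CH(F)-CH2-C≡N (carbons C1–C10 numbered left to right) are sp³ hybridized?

3

C1: sp2
C2: sp2
C3: sp
C4: sp
C5: sp3 ✓
C6: sp2
C7: sp2
C8: sp3 ✓
C9: sp3 ✓
C10: sp
C5, C8, C9 → 3 sp3 carbons.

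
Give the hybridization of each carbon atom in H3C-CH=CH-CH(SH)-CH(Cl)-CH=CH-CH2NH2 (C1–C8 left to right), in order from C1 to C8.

C1 has 4 σ bonds: steric number 4 → sp3.
C2: 3 σ bonds, plus one π bond — 3 electron domains, sp2.
C3 is sp2: 3 σ bonds, plus one π bond, 3 electron-density regions.
C4 carries 4 σ bonds, giving a steric number of 4, so it is sp3.
C5: 4 σ bonds; 4 regions of electron density → sp3.
C6 — 3 σ bonds, plus one π bond. Steric number 3, so sp2.
C7 has 3 σ bonds, plus one π bond: steric number 3 → sp2.
C8 has 4 σ bonds: steric number 4 → sp3.

C1 sp3, C2 sp2, C3 sp2, C4 sp3, C5 sp3, C6 sp2, C7 sp2, C8 sp3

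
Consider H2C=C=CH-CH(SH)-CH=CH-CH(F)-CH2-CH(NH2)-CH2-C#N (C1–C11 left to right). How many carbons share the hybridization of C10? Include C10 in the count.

5

C10 is sp3 (only σ bonds).
C1: sp2
C2: sp
C3: sp2
C4: sp3 ✓
C5: sp2
C6: sp2
C7: sp3 ✓
C8: sp3 ✓
C9: sp3 ✓
C10: sp3 ✓
C11: sp
5 carbons are sp3.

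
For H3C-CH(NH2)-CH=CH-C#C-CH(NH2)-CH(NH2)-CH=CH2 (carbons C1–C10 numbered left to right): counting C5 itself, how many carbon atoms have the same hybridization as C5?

C5 is sp (two π bonds).
C1: sp3
C2: sp3
C3: sp2
C4: sp2
C5: sp ✓
C6: sp ✓
C7: sp3
C8: sp3
C9: sp2
C10: sp2
2 carbons are sp.

2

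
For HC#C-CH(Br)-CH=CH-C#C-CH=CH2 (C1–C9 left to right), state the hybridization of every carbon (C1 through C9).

C1: 2 σ bonds, plus two π bonds — 2 electron domains, sp.
C2 carries 2 σ bonds, plus two π bonds, giving a steric number of 2, so it is sp.
C3 has 4 σ bonds: steric number 4 → sp3.
C4 has 3 σ bonds, plus one π bond: steric number 3 → sp2.
C5: 3 σ bonds, plus one π bond — 3 electron domains, sp2.
C6 carries 2 σ bonds, plus two π bonds, giving a steric number of 2, so it is sp.
C7 (2 σ bonds, plus two π bonds) has steric number 2: sp.
C8: 3 σ bonds, plus one π bond — 3 electron domains, sp2.
C9 carries 3 σ bonds, plus one π bond, giving a steric number of 3, so it is sp2.

C1 sp, C2 sp, C3 sp3, C4 sp2, C5 sp2, C6 sp, C7 sp, C8 sp2, C9 sp2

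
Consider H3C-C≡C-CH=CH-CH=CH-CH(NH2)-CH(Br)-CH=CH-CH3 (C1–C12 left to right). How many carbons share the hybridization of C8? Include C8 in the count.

4

C8 is sp3 (only σ bonds).
C1: sp3 ✓
C2: sp
C3: sp
C4: sp2
C5: sp2
C6: sp2
C7: sp2
C8: sp3 ✓
C9: sp3 ✓
C10: sp2
C11: sp2
C12: sp3 ✓
4 carbons are sp3.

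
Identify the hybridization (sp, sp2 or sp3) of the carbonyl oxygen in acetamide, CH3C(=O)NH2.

The carbonyl oxygen (1 σ bond and 2 lone pairs, plus one π bond) has steric number 3: sp2.

sp²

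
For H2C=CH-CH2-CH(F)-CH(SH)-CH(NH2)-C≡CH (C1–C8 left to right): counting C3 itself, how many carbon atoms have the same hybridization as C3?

C3 is sp3 (only σ bonds).
C1: sp2
C2: sp2
C3: sp3 ✓
C4: sp3 ✓
C5: sp3 ✓
C6: sp3 ✓
C7: sp
C8: sp
4 carbons are sp3.

4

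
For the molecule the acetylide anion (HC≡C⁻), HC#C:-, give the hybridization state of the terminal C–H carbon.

sp

The terminal C–H carbon: 2 σ bonds, plus two π bonds; 2 regions of electron density → sp.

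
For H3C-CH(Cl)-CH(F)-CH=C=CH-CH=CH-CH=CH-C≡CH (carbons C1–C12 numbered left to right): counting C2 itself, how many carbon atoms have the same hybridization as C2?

C2 is sp3 (only σ bonds).
C1: sp3 ✓
C2: sp3 ✓
C3: sp3 ✓
C4: sp2
C5: sp
C6: sp2
C7: sp2
C8: sp2
C9: sp2
C10: sp2
C11: sp
C12: sp
3 carbons are sp3.

3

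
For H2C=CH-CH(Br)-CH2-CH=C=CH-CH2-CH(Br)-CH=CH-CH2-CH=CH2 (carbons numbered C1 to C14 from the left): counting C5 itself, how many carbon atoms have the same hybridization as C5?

C5 is sp2 (one π bond).
C1: sp2 ✓
C2: sp2 ✓
C3: sp3
C4: sp3
C5: sp2 ✓
C6: sp
C7: sp2 ✓
C8: sp3
C9: sp3
C10: sp2 ✓
C11: sp2 ✓
C12: sp3
C13: sp2 ✓
C14: sp2 ✓
8 carbons are sp2.

8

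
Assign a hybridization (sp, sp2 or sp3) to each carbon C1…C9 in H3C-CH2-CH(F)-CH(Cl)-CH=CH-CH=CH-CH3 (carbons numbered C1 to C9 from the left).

C1 sp3, C2 sp3, C3 sp3, C4 sp3, C5 sp2, C6 sp2, C7 sp2, C8 sp2, C9 sp3

C1 is sp3: 4 σ bonds, 4 electron-density regions.
C2 (4 σ bonds) has steric number 4: sp3.
C3: 4 σ bonds — 4 electron domains, sp3.
C4 — 4 σ bonds. Steric number 4, so sp3.
C5: 3 σ bonds, plus one π bond — 3 electron domains, sp2.
C6 is sp2: 3 σ bonds, plus one π bond, 3 electron-density regions.
C7 is sp2: 3 σ bonds, plus one π bond, 3 electron-density regions.
C8 has 3 σ bonds, plus one π bond: steric number 3 → sp2.
C9 — 4 σ bonds. Steric number 4, so sp3.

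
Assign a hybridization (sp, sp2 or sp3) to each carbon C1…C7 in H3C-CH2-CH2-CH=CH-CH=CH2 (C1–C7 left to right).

C1: 4 σ bonds — 4 electron domains, sp3.
C2 — 4 σ bonds. Steric number 4, so sp3.
C3 is sp3: 4 σ bonds, 4 electron-density regions.
C4 — 3 σ bonds, plus one π bond. Steric number 3, so sp2.
C5: 3 σ bonds, plus one π bond — 3 electron domains, sp2.
C6: 3 σ bonds, plus one π bond; 3 regions of electron density → sp2.
C7 (3 σ bonds, plus one π bond) has steric number 3: sp2.

C1 sp3, C2 sp3, C3 sp3, C4 sp2, C5 sp2, C6 sp2, C7 sp2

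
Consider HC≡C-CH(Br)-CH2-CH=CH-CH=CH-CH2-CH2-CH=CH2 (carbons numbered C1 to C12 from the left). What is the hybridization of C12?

sp²

C12: 3 σ bonds, plus one π bond — 3 electron domains, sp2.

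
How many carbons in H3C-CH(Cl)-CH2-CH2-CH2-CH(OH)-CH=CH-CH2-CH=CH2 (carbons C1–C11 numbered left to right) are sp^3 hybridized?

7

C1: sp3 ✓
C2: sp3 ✓
C3: sp3 ✓
C4: sp3 ✓
C5: sp3 ✓
C6: sp3 ✓
C7: sp2
C8: sp2
C9: sp3 ✓
C10: sp2
C11: sp2
C1, C2, C3, C4, C5, C6, C9 → 7 sp3 carbons.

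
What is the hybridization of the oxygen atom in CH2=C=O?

sp^2

The oxygen atom: 1 σ bond and 2 lone pairs, plus one π bond — 3 electron domains, sp2.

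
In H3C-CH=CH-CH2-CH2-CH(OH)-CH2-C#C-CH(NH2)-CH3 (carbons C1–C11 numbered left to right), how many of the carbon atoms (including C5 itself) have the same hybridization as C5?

C5 is sp3 (only σ bonds).
C1: sp3 ✓
C2: sp2
C3: sp2
C4: sp3 ✓
C5: sp3 ✓
C6: sp3 ✓
C7: sp3 ✓
C8: sp
C9: sp
C10: sp3 ✓
C11: sp3 ✓
7 carbons are sp3.

7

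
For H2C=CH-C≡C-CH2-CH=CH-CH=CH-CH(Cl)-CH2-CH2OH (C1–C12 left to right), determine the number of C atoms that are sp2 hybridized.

C1: sp2 ✓
C2: sp2 ✓
C3: sp
C4: sp
C5: sp3
C6: sp2 ✓
C7: sp2 ✓
C8: sp2 ✓
C9: sp2 ✓
C10: sp3
C11: sp3
C12: sp3
C1, C2, C6, C7, C8, C9 → 6 sp2 carbons.

6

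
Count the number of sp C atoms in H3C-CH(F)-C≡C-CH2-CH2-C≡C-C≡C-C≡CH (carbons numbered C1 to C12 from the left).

C1: sp3
C2: sp3
C3: sp ✓
C4: sp ✓
C5: sp3
C6: sp3
C7: sp ✓
C8: sp ✓
C9: sp ✓
C10: sp ✓
C11: sp ✓
C12: sp ✓
C3, C4, C7, C8, C9, C10, C11, C12 → 8 sp carbons.

8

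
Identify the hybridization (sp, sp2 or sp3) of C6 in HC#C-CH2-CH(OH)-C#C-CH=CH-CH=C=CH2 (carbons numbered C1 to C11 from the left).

C6: 2 σ bonds, plus two π bonds; 2 regions of electron density → sp.

sp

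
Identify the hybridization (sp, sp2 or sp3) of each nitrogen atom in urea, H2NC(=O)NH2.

sp2

Both N lone pairs are conjugated with the C=O; planar sp2.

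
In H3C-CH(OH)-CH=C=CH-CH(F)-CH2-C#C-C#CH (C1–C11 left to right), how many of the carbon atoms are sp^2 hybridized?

C1: sp3
C2: sp3
C3: sp2 ✓
C4: sp
C5: sp2 ✓
C6: sp3
C7: sp3
C8: sp
C9: sp
C10: sp
C11: sp
C3, C5 → 2 sp2 carbons.

2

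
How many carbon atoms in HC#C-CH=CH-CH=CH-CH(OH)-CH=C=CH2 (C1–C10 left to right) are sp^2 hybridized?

C1: sp
C2: sp
C3: sp2 ✓
C4: sp2 ✓
C5: sp2 ✓
C6: sp2 ✓
C7: sp3
C8: sp2 ✓
C9: sp
C10: sp2 ✓
C3, C4, C5, C6, C8, C10 → 6 sp2 carbons.

6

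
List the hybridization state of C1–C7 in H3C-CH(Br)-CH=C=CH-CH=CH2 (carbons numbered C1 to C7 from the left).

C1 sp3, C2 sp3, C3 sp2, C4 sp, C5 sp2, C6 sp2, C7 sp2

C1 is sp3: 4 σ bonds, 4 electron-density regions.
C2: 4 σ bonds; 4 regions of electron density → sp3.
C3 — 3 σ bonds, plus one π bond. Steric number 3, so sp2.
C4 has 2 σ bonds, plus two π bonds: steric number 2 → sp.
C5 is sp2: 3 σ bonds, plus one π bond, 3 electron-density regions.
C6 (3 σ bonds, plus one π bond) has steric number 3: sp2.
C7 is sp2: 3 σ bonds, plus one π bond, 3 electron-density regions.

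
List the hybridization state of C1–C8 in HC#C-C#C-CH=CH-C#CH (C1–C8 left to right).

C1 — 2 σ bonds, plus two π bonds. Steric number 2, so sp.
C2 carries 2 σ bonds, plus two π bonds, giving a steric number of 2, so it is sp.
C3 carries 2 σ bonds, plus two π bonds, giving a steric number of 2, so it is sp.
C4 (2 σ bonds, plus two π bonds) has steric number 2: sp.
C5 has 3 σ bonds, plus one π bond: steric number 3 → sp2.
C6 — 3 σ bonds, plus one π bond. Steric number 3, so sp2.
C7: 2 σ bonds, plus two π bonds — 2 electron domains, sp.
C8 — 2 σ bonds, plus two π bonds. Steric number 2, so sp.

C1 sp, C2 sp, C3 sp, C4 sp, C5 sp2, C6 sp2, C7 sp, C8 sp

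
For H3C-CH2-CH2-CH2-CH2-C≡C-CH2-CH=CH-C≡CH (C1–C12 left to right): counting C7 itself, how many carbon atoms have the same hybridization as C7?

C7 is sp (two π bonds).
C1: sp3
C2: sp3
C3: sp3
C4: sp3
C5: sp3
C6: sp ✓
C7: sp ✓
C8: sp3
C9: sp2
C10: sp2
C11: sp ✓
C12: sp ✓
4 carbons are sp.

4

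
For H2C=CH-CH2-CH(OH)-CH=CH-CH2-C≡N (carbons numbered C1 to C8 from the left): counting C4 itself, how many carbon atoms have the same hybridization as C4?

C4 is sp3 (only σ bonds).
C1: sp2
C2: sp2
C3: sp3 ✓
C4: sp3 ✓
C5: sp2
C6: sp2
C7: sp3 ✓
C8: sp
3 carbons are sp3.

3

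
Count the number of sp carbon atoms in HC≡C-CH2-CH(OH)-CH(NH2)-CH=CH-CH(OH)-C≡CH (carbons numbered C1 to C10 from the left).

C1: sp ✓
C2: sp ✓
C3: sp3
C4: sp3
C5: sp3
C6: sp2
C7: sp2
C8: sp3
C9: sp ✓
C10: sp ✓
C1, C2, C9, C10 → 4 sp carbons.

4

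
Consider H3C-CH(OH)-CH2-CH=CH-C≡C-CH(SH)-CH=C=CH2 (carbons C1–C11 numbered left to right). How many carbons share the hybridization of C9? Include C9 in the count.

4

C9 is sp2 (one π bond).
C1: sp3
C2: sp3
C3: sp3
C4: sp2 ✓
C5: sp2 ✓
C6: sp
C7: sp
C8: sp3
C9: sp2 ✓
C10: sp
C11: sp2 ✓
4 carbons are sp2.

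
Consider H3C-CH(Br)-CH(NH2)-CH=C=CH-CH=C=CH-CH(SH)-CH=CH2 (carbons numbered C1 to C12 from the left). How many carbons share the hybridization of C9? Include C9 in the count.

6

C9 is sp2 (one π bond).
C1: sp3
C2: sp3
C3: sp3
C4: sp2 ✓
C5: sp
C6: sp2 ✓
C7: sp2 ✓
C8: sp
C9: sp2 ✓
C10: sp3
C11: sp2 ✓
C12: sp2 ✓
6 carbons are sp2.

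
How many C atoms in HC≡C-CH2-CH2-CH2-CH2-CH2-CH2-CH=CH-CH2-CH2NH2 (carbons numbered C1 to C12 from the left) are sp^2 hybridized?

C1: sp
C2: sp
C3: sp3
C4: sp3
C5: sp3
C6: sp3
C7: sp3
C8: sp3
C9: sp2 ✓
C10: sp2 ✓
C11: sp3
C12: sp3
C9, C10 → 2 sp2 carbons.

2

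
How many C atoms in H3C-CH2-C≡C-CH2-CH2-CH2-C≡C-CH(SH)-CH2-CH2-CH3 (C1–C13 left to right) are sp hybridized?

C1: sp3
C2: sp3
C3: sp ✓
C4: sp ✓
C5: sp3
C6: sp3
C7: sp3
C8: sp ✓
C9: sp ✓
C10: sp3
C11: sp3
C12: sp3
C13: sp3
C3, C4, C8, C9 → 4 sp carbons.

4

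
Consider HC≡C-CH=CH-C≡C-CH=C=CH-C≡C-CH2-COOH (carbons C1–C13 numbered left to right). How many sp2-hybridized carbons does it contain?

5

C1: sp
C2: sp
C3: sp2 ✓
C4: sp2 ✓
C5: sp
C6: sp
C7: sp2 ✓
C8: sp
C9: sp2 ✓
C10: sp
C11: sp
C12: sp3
C13: sp2 ✓
C3, C4, C7, C9, C13 → 5 sp2 carbons.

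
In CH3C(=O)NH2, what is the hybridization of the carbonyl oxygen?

sp2

The carbonyl oxygen has 1 σ bond and 2 lone pairs, plus one π bond: steric number 3 → sp2.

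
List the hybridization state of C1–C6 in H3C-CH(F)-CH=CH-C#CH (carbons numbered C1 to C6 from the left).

C1 sp3, C2 sp3, C3 sp2, C4 sp2, C5 sp, C6 sp

C1 (4 σ bonds) has steric number 4: sp3.
C2 (4 σ bonds) has steric number 4: sp3.
C3 (3 σ bonds, plus one π bond) has steric number 3: sp2.
C4 is sp2: 3 σ bonds, plus one π bond, 3 electron-density regions.
C5: 2 σ bonds, plus two π bonds — 2 electron domains, sp.
C6 carries 2 σ bonds, plus two π bonds, giving a steric number of 2, so it is sp.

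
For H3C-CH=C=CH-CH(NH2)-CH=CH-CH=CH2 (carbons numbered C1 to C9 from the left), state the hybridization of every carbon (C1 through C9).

C1 sp3, C2 sp2, C3 sp, C4 sp2, C5 sp3, C6 sp2, C7 sp2, C8 sp2, C9 sp2

C1 carries 4 σ bonds, giving a steric number of 4, so it is sp3.
C2 carries 3 σ bonds, plus one π bond, giving a steric number of 3, so it is sp2.
C3 carries 2 σ bonds, plus two π bonds, giving a steric number of 2, so it is sp.
C4 carries 3 σ bonds, plus one π bond, giving a steric number of 3, so it is sp2.
C5 — 4 σ bonds. Steric number 4, so sp3.
C6 has 3 σ bonds, plus one π bond: steric number 3 → sp2.
C7 has 3 σ bonds, plus one π bond: steric number 3 → sp2.
C8 is sp2: 3 σ bonds, plus one π bond, 3 electron-density regions.
C9 carries 3 σ bonds, plus one π bond, giving a steric number of 3, so it is sp2.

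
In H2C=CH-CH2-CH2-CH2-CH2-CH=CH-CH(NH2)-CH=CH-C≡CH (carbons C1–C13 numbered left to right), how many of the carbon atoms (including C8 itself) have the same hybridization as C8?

6

C8 is sp2 (one π bond).
C1: sp2 ✓
C2: sp2 ✓
C3: sp3
C4: sp3
C5: sp3
C6: sp3
C7: sp2 ✓
C8: sp2 ✓
C9: sp3
C10: sp2 ✓
C11: sp2 ✓
C12: sp
C13: sp
6 carbons are sp2.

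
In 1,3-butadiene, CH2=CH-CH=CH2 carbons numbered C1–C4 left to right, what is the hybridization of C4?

C4 carries 3 σ bonds, plus one π bond, giving a steric number of 3, so it is sp2.

sp2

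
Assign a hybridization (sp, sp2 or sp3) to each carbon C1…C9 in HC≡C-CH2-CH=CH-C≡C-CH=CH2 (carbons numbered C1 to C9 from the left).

C1 has 2 σ bonds, plus two π bonds: steric number 2 → sp.
C2 (2 σ bonds, plus two π bonds) has steric number 2: sp.
C3 (4 σ bonds) has steric number 4: sp3.
C4: 3 σ bonds, plus one π bond — 3 electron domains, sp2.
C5 is sp2: 3 σ bonds, plus one π bond, 3 electron-density regions.
C6: 2 σ bonds, plus two π bonds; 2 regions of electron density → sp.
C7 is sp: 2 σ bonds, plus two π bonds, 2 electron-density regions.
C8 carries 3 σ bonds, plus one π bond, giving a steric number of 3, so it is sp2.
C9 (3 σ bonds, plus one π bond) has steric number 3: sp2.

C1 sp, C2 sp, C3 sp3, C4 sp2, C5 sp2, C6 sp, C7 sp, C8 sp2, C9 sp2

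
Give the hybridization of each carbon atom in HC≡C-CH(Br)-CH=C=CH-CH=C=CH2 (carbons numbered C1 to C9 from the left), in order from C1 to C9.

C1 (2 σ bonds, plus two π bonds) has steric number 2: sp.
C2 (2 σ bonds, plus two π bonds) has steric number 2: sp.
C3: 4 σ bonds; 4 regions of electron density → sp3.
C4 is sp2: 3 σ bonds, plus one π bond, 3 electron-density regions.
C5 — 2 σ bonds, plus two π bonds. Steric number 2, so sp.
C6: 3 σ bonds, plus one π bond; 3 regions of electron density → sp2.
C7 is sp2: 3 σ bonds, plus one π bond, 3 electron-density regions.
C8 — 2 σ bonds, plus two π bonds. Steric number 2, so sp.
C9 (3 σ bonds, plus one π bond) has steric number 3: sp2.

C1 sp, C2 sp, C3 sp3, C4 sp2, C5 sp, C6 sp2, C7 sp2, C8 sp, C9 sp2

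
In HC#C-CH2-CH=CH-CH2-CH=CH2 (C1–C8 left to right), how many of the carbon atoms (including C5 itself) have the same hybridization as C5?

4

C5 is sp2 (one π bond).
C1: sp
C2: sp
C3: sp3
C4: sp2 ✓
C5: sp2 ✓
C6: sp3
C7: sp2 ✓
C8: sp2 ✓
4 carbons are sp2.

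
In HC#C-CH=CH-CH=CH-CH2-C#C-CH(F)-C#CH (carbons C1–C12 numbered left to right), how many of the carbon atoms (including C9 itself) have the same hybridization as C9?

C9 is sp (two π bonds).
C1: sp ✓
C2: sp ✓
C3: sp2
C4: sp2
C5: sp2
C6: sp2
C7: sp3
C8: sp ✓
C9: sp ✓
C10: sp3
C11: sp ✓
C12: sp ✓
6 carbons are sp.

6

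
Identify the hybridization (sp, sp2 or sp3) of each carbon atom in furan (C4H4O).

Each carbon atom carries 3 σ bonds, plus one π bond, giving a steric number of 3, so it is sp2.

sp2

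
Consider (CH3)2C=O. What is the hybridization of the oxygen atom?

One σ bond + two lone pairs = steric number 3 → sp2.

sp^2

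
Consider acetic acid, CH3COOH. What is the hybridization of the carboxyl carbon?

The carboxyl carbon has 3 σ bonds, plus one π bond: steric number 3 → sp2.

sp2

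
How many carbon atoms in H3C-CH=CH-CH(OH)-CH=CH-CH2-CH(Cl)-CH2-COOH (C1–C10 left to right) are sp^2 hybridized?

5

C1: sp3
C2: sp2 ✓
C3: sp2 ✓
C4: sp3
C5: sp2 ✓
C6: sp2 ✓
C7: sp3
C8: sp3
C9: sp3
C10: sp2 ✓
C2, C3, C5, C6, C10 → 5 sp2 carbons.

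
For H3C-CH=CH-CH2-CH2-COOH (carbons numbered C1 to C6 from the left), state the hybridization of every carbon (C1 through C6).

C1 sp3, C2 sp2, C3 sp2, C4 sp3, C5 sp3, C6 sp2

C1 carries 4 σ bonds, giving a steric number of 4, so it is sp3.
C2: 3 σ bonds, plus one π bond — 3 electron domains, sp2.
C3 (3 σ bonds, plus one π bond) has steric number 3: sp2.
C4 — 4 σ bonds. Steric number 4, so sp3.
C5 (4 σ bonds) has steric number 4: sp3.
C6 carries 3 σ bonds, plus one π bond, giving a steric number of 3, so it is sp2.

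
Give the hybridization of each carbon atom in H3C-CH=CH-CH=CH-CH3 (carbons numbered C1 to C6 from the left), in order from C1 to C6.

C1 sp3, C2 sp2, C3 sp2, C4 sp2, C5 sp2, C6 sp3

C1: 4 σ bonds — 4 electron domains, sp3.
C2: 3 σ bonds, plus one π bond — 3 electron domains, sp2.
C3 — 3 σ bonds, plus one π bond. Steric number 3, so sp2.
C4 carries 3 σ bonds, plus one π bond, giving a steric number of 3, so it is sp2.
C5: 3 σ bonds, plus one π bond; 3 regions of electron density → sp2.
C6 carries 4 σ bonds, giving a steric number of 4, so it is sp3.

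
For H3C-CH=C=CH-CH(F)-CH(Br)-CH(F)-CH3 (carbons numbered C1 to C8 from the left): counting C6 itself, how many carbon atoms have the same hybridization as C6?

C6 is sp3 (only σ bonds).
C1: sp3 ✓
C2: sp2
C3: sp
C4: sp2
C5: sp3 ✓
C6: sp3 ✓
C7: sp3 ✓
C8: sp3 ✓
5 carbons are sp3.

5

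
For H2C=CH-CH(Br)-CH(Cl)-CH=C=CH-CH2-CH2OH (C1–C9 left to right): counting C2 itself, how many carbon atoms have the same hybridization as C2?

4

C2 is sp2 (one π bond).
C1: sp2 ✓
C2: sp2 ✓
C3: sp3
C4: sp3
C5: sp2 ✓
C6: sp
C7: sp2 ✓
C8: sp3
C9: sp3
4 carbons are sp2.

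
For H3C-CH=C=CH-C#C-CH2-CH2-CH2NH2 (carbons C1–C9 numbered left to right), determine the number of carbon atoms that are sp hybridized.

3

C1: sp3
C2: sp2
C3: sp ✓
C4: sp2
C5: sp ✓
C6: sp ✓
C7: sp3
C8: sp3
C9: sp3
C3, C5, C6 → 3 sp carbons.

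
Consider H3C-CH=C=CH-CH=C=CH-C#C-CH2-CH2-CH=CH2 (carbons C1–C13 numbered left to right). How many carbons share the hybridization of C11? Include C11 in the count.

C11 is sp3 (only σ bonds).
C1: sp3 ✓
C2: sp2
C3: sp
C4: sp2
C5: sp2
C6: sp
C7: sp2
C8: sp
C9: sp
C10: sp3 ✓
C11: sp3 ✓
C12: sp2
C13: sp2
3 carbons are sp3.

3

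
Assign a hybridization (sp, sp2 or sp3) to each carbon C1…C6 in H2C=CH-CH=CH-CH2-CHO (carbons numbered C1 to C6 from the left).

C1 sp2, C2 sp2, C3 sp2, C4 sp2, C5 sp3, C6 sp2

C1 — 3 σ bonds, plus one π bond. Steric number 3, so sp2.
C2 is sp2: 3 σ bonds, plus one π bond, 3 electron-density regions.
C3 — 3 σ bonds, plus one π bond. Steric number 3, so sp2.
C4 — 3 σ bonds, plus one π bond. Steric number 3, so sp2.
C5 — 4 σ bonds. Steric number 4, so sp3.
C6 carries 3 σ bonds, plus one π bond, giving a steric number of 3, so it is sp2.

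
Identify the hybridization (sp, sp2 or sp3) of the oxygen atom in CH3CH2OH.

The oxygen atom: 2 σ bonds and 2 lone pairs — 4 electron domains, sp3.

sp3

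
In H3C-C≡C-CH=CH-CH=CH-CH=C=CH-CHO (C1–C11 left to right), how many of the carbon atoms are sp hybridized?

C1: sp3
C2: sp ✓
C3: sp ✓
C4: sp2
C5: sp2
C6: sp2
C7: sp2
C8: sp2
C9: sp ✓
C10: sp2
C11: sp2
C2, C3, C9 → 3 sp carbons.

3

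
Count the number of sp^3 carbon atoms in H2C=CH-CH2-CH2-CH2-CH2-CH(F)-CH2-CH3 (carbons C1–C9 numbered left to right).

C1: sp2
C2: sp2
C3: sp3 ✓
C4: sp3 ✓
C5: sp3 ✓
C6: sp3 ✓
C7: sp3 ✓
C8: sp3 ✓
C9: sp3 ✓
C3, C4, C5, C6, C7, C8, C9 → 7 sp3 carbons.

7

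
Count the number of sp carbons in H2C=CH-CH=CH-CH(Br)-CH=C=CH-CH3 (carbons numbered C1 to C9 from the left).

1

C1: sp2
C2: sp2
C3: sp2
C4: sp2
C5: sp3
C6: sp2
C7: sp ✓
C8: sp2
C9: sp3
C7 → 1 sp carbon.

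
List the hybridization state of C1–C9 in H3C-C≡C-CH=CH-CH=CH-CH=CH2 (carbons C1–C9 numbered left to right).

C1 sp3, C2 sp, C3 sp, C4 sp2, C5 sp2, C6 sp2, C7 sp2, C8 sp2, C9 sp2

C1 has 4 σ bonds: steric number 4 → sp3.
C2 carries 2 σ bonds, plus two π bonds, giving a steric number of 2, so it is sp.
C3 is sp: 2 σ bonds, plus two π bonds, 2 electron-density regions.
C4 carries 3 σ bonds, plus one π bond, giving a steric number of 3, so it is sp2.
C5 is sp2: 3 σ bonds, plus one π bond, 3 electron-density regions.
C6: 3 σ bonds, plus one π bond — 3 electron domains, sp2.
C7 — 3 σ bonds, plus one π bond. Steric number 3, so sp2.
C8: 3 σ bonds, plus one π bond; 3 regions of electron density → sp2.
C9 has 3 σ bonds, plus one π bond: steric number 3 → sp2.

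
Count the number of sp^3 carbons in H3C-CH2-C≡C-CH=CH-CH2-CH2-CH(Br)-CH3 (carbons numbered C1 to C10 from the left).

C1: sp3 ✓
C2: sp3 ✓
C3: sp
C4: sp
C5: sp2
C6: sp2
C7: sp3 ✓
C8: sp3 ✓
C9: sp3 ✓
C10: sp3 ✓
C1, C2, C7, C8, C9, C10 → 6 sp3 carbons.

6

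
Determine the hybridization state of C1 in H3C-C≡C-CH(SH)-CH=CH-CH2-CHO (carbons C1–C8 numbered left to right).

sp^3

C1 (4 σ bonds) has steric number 4: sp3.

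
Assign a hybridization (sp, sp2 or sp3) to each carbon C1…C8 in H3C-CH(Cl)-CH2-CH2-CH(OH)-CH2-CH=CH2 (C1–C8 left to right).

C1 sp3, C2 sp3, C3 sp3, C4 sp3, C5 sp3, C6 sp3, C7 sp2, C8 sp2

C1: 4 σ bonds; 4 regions of electron density → sp3.
C2 — 4 σ bonds. Steric number 4, so sp3.
C3 carries 4 σ bonds, giving a steric number of 4, so it is sp3.
C4: 4 σ bonds; 4 regions of electron density → sp3.
C5 has 4 σ bonds: steric number 4 → sp3.
C6 (4 σ bonds) has steric number 4: sp3.
C7: 3 σ bonds, plus one π bond; 3 regions of electron density → sp2.
C8: 3 σ bonds, plus one π bond — 3 electron domains, sp2.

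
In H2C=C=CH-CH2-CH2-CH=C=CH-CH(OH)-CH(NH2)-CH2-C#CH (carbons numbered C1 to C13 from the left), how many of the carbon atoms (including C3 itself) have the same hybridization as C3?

C3 is sp2 (one π bond).
C1: sp2 ✓
C2: sp
C3: sp2 ✓
C4: sp3
C5: sp3
C6: sp2 ✓
C7: sp
C8: sp2 ✓
C9: sp3
C10: sp3
C11: sp3
C12: sp
C13: sp
4 carbons are sp2.

4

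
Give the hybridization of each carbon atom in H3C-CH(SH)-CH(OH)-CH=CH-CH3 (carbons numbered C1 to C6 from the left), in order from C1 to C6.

C1 sp3, C2 sp3, C3 sp3, C4 sp2, C5 sp2, C6 sp3

C1 is sp3: 4 σ bonds, 4 electron-density regions.
C2: 4 σ bonds; 4 regions of electron density → sp3.
C3 — 4 σ bonds. Steric number 4, so sp3.
C4 — 3 σ bonds, plus one π bond. Steric number 3, so sp2.
C5: 3 σ bonds, plus one π bond; 3 regions of electron density → sp2.
C6 is sp3: 4 σ bonds, 4 electron-density regions.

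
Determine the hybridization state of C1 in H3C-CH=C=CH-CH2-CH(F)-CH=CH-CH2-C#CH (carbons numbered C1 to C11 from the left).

C1 is sp3: 4 σ bonds, 4 electron-density regions.

sp3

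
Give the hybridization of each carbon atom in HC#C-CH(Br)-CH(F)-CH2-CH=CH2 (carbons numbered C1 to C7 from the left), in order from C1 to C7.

C1 (2 σ bonds, plus two π bonds) has steric number 2: sp.
C2 — 2 σ bonds, plus two π bonds. Steric number 2, so sp.
C3 is sp3: 4 σ bonds, 4 electron-density regions.
C4: 4 σ bonds; 4 regions of electron density → sp3.
C5: 4 σ bonds — 4 electron domains, sp3.
C6 is sp2: 3 σ bonds, plus one π bond, 3 electron-density regions.
C7: 3 σ bonds, plus one π bond — 3 electron domains, sp2.

C1 sp, C2 sp, C3 sp3, C4 sp3, C5 sp3, C6 sp2, C7 sp2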